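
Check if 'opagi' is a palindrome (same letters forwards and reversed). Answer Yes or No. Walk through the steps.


Forward: 'opagi'
Reversed: 'igapo'
They differ.

No


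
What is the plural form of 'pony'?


Apply rule: Change -y to -ies (consonant + y). 'pony' becomes 'ponies'.

ponies


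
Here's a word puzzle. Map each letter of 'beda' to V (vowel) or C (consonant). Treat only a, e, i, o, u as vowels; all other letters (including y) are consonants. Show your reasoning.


Letter mapping: b = C, e = V, d = C, a = V.

CVCV


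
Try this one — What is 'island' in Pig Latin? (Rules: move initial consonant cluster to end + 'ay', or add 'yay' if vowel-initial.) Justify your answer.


'island' starts with a vowel, so add 'yay': 'islandyay'.

islandyay


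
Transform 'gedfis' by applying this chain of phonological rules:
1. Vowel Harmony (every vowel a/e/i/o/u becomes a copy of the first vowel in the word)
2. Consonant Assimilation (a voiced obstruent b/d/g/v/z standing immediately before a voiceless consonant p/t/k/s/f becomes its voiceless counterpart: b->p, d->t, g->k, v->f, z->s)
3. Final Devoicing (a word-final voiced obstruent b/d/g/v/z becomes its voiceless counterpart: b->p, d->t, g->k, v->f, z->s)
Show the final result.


Starting form: 'gedfis'
Rule 1: Vowel Harmony: all vowels become 'e' (matching first vowel). 'gedfis' -> 'gedfes'
Rule 2: Consonant Assimilation: voiced obstruent before voiceless consonant becomes voiceless ('df' -> 'tf'). 'gedfes' -> 'getfes'
Rule 3: Final Devoicing: final consonant 's' is not one of the voiced obstruents b/d/g/v/z. No change.
Final form: 'getfes'

getfes


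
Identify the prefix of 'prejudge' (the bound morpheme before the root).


The word 'prejudge' = 'pre' (prefix) + 'judge' (root). The prefix is 'pre'.

pre


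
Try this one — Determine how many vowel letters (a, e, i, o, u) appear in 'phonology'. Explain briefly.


Vowels in 'phonology': o, o, o = 3 vowels.

3


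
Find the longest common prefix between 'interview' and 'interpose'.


Compare from the start: 5 characters match: 'inter'. Mismatch at position 6: 'v' vs 'p'.

inter


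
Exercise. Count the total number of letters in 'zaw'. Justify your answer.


Spell out 'zaw' and number each letter: z(1), a(2), w(3). Total: 3 letters.

3


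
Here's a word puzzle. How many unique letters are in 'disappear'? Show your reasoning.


Unique letters in 'disappear': {a, d, e, i, p, r, s} = 7 distinct letters.

7


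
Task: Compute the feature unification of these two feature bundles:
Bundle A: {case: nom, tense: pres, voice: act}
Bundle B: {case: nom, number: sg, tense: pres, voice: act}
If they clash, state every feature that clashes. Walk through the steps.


Compare features:
case: A=nom vs B=nom -> unified: nom
number: A=_ vs B=sg -> unified: sg
tense: A=pres vs B=pres -> unified: pres
voice: A=act vs B=act -> unified: act
No clashes found.

Unified: {case: nom, number: sg, tense: pres, voice: act}


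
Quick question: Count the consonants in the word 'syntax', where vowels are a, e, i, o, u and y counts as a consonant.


Consonants in 'syntax': s, y, n, t, x = 5 consonants.

5


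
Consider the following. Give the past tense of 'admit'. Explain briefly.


Apply rule: Double final consonant and add -ed. 'admit' becomes 'admitted'.

admitted


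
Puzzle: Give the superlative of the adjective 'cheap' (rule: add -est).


Apply superlative formation (add -est): 'cheap' -> 'cheapest'.

cheapest


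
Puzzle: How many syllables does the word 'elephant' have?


Break 'elephant' into syllables: el-e-phant -> el | e | phant = 3 syllables

3 syllables


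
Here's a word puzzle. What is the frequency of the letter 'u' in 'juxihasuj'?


Letter 'u' in 'juxihasuj': found at position(s) 2, 8 = 2 occurrence(s).

2


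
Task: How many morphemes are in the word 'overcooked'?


Decomposition: over- (prefix) + cook (root) + -ed (suffix) = 3 morpheme(s)

3 morphemes


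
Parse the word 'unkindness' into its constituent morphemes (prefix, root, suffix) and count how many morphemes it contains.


Step 1: Identify prefix: 'un' (meaning: not/reverse)
Step 2: Identify root: 'kind'
Step 3: Identify suffix(es): 'ness'
Decomposition: un- (prefix: not/reverse) + kind (root) + -ness (suffix: state of)
Total morphemes: 3

3 morphemes (un- (prefix: not/reverse) + kind (root) + -ness (suffix: state of))


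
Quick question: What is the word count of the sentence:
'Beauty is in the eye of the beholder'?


Split into words: Beauty | is | in | the | eye | of | the | beholder = 8 words.

8


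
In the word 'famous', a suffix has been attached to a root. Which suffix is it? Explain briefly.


The word 'famous' = 'fame' (root) + '-ous' (suffix). The suffix is '-ous'.

ous


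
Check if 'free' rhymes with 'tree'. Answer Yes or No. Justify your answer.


Rime (stressed vowel + following sounds) of 'free': -ee = /iː/
Rime of 'tree': -ee = /iː/
/iː/ and /iː/ are the same ending sound, so the words rhyme.

Yes


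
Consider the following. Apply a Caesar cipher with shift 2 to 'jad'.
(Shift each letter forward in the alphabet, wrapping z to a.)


Shift each letter by 2: j -> l, a -> c, d -> f. Result: 'lcf'.

lcf


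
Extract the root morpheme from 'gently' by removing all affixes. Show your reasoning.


Remove suffix '-ly' from 'gently' to get root 'gentle'.

gentle


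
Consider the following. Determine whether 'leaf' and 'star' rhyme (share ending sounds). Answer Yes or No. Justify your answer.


Rime (stressed vowel + following sounds) of 'leaf': -eaf = /iːf/
Rime of 'star': -ar = /ɑːr/
/iːf/ and /ɑːr/ are different ending sounds, so the words do not rhyme.

No


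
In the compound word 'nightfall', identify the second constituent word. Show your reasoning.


Split 'nightfall' into 'night' + 'fall'. The second part is 'fall'.

fall


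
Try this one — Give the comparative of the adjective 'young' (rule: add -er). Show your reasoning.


Apply comparative formation (add -er): 'young' -> 'younger'.

younger


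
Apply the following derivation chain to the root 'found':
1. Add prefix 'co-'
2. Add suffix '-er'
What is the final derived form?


Step 1: Add prefix 'co-' to 'found' = 'cofound'
Step 2: Add suffix '-er' to 'cofound' = 'cofounder'

cofounder


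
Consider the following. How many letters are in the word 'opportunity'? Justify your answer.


Spell out 'opportunity' and number each letter: o(1), p(2), p(3), o(4), r(5), t(6), u(7), n(8), i(9), t(10), y(11). Total: 11 letters.

11


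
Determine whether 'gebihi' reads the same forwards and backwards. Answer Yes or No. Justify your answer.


Forward: 'gebihi'
Reversed: 'ihibeg'
They differ.

No


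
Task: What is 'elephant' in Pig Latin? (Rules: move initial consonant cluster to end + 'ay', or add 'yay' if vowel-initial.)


'elephant' starts with a vowel, so add 'yay': 'elephantyay'.

elephantyay


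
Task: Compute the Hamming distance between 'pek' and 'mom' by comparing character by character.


Alignment:
Position 1: 'p' vs 'm' = DIFFER
Position 2: 'e' vs 'o' = DIFFER
Position 3: 'k' vs 'm' = DIFFER
Total differences: 3

3


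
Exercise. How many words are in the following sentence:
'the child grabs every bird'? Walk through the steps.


Split into words: the | child | grabs | every | bird = 5 words.

5


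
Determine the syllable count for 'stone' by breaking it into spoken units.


Break 'stone' into syllables: stone -> stone = 1 syllable

1 syllable


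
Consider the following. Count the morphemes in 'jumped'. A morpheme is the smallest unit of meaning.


Decomposition: jump (root) + -ed (suffix) = 2 morpheme(s)

2 morphemes


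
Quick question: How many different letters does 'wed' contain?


Unique letters in 'wed': {d, e, w} = 3 distinct letters.

3


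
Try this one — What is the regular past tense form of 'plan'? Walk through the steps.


Apply rule: Double final consonant and add -ed. 'plan' becomes 'planned'.

planned


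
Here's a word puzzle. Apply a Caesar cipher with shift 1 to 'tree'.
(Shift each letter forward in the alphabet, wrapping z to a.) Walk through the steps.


Shift each letter by 1: t -> u, r -> s, e -> f, e -> f. Result: 'usff'.

usff


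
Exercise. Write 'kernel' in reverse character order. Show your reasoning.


Reverse 'kernel' character by character: 'lenrek'.

lenrek


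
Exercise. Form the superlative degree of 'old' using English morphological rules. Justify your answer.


Apply superlative formation (add -est): 'old' -> 'oldest'.

oldest


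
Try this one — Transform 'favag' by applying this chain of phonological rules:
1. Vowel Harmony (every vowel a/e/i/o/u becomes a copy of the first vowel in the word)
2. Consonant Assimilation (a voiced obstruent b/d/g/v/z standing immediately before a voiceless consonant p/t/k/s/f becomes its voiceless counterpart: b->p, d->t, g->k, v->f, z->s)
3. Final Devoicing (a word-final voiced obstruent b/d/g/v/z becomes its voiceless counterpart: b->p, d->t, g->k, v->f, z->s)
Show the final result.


Starting form: 'favag'
Rule 1: Vowel Harmony: all vowels already match. No change.
Rule 2: Consonant Assimilation: no voiced obstruent (b/d/g/v/z) stands immediately before a voiceless consonant (p/t/k/s/f). No change.
Rule 3: Final Devoicing: word-final voiced obstruent 'g' becomes voiceless 'k'. 'favag' -> 'favak'
Final form: 'favak'

favak


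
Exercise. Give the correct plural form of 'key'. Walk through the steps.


Apply rule: Add -s. 'key' becomes 'keys'.

keys


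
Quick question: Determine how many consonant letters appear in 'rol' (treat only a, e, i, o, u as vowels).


Consonants in 'rol': r, l = 2 consonants.

2


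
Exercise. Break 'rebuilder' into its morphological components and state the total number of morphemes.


Step 1: Identify prefix: 're' (meaning: again)
Step 2: Identify root: 'build'
Step 3: Identify suffix(es): 'er'
Decomposition: re- (prefix: again) + build (root) + -er (suffix: one who)
Total morphemes: 3

3 morphemes (re- (prefix: again) + build (root) + -er (suffix: one who))


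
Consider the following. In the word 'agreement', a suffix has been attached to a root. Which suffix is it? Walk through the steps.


The word 'agreement' = 'agree' (root) + '-ment' (suffix). The suffix is '-ment'.

ment


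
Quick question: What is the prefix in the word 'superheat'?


The word 'superheat' = 'super' (prefix) + 'heat' (root). The prefix is 'super'.

super


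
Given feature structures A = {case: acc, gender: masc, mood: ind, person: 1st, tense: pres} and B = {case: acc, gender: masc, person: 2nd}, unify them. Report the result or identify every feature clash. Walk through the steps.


Compare features:
case: A=acc vs B=acc -> unified: acc
gender: A=masc vs B=masc -> unified: masc
mood: A=ind vs B=_ -> unified: ind
person: A=1st vs B=2nd -> CLASH
tense: A=pres vs B=_ -> unified: pres
Clash detected on feature 'person' (1st vs 2nd); unification fails.

CLASH on 'person' (1st vs 2nd)


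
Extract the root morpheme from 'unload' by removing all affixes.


Remove prefix 'un' from 'unload' to get root 'load'.

load


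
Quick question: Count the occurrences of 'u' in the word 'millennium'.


Letter 'u' in 'millennium': found at position(s) 9 = 1 occurrence(s).

1


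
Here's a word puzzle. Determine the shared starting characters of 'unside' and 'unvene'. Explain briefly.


Compare from the start: 2 characters match: 'un'. Mismatch at position 3: 's' vs 'v'.

un


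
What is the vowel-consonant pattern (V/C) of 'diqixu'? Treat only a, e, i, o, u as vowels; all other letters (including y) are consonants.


Letter mapping: d = C, i = V, q = C, i = V, x = C, u = V.

CVCVCV


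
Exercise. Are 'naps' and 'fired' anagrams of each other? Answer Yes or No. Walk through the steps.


Sorted letters of 'naps': 'anps'
Sorted letters of 'fired': 'defir'
They do not match.

No


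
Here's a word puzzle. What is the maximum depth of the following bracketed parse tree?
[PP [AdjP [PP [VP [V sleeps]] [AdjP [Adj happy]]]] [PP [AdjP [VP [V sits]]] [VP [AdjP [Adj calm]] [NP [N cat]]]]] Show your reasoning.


Count bracket nesting levels:
'[' at pos 0: depth = 1
'[' at pos 4: depth = 2
'[' at pos 10: depth = 3
'[' at pos 14: depth = 4
'[' at pos 18: depth = 5
'[' at pos 30: depth = 4
'[' at pos 36: depth = 5
'[' at pos 51: depth = 2
'[' at pos 55: depth = 3
'[' at pos 61: depth = 4
'[' at pos 65: depth = 5
'[' at pos 76: depth = 3
'[' at pos 80: depth = 4
'[' at pos 86: depth = 5
'[' at pos 98: depth = 4
'[' at pos 102: depth = 5
Maximum depth reached: 5

5


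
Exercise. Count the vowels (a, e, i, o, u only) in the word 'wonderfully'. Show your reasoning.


Vowels in 'wonderfully': o, e, u = 3 vowels.

3


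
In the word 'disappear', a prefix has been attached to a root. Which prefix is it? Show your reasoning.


The word 'disappear' = 'dis' (prefix) + 'appear' (root). The prefix is 'dis'.

dis


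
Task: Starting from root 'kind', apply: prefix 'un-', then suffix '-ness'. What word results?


Step 1: Add prefix 'un-' to 'kind' = 'unkind'
Step 2: Add suffix '-ness' to 'unkind' = 'unkindness'

unkindness


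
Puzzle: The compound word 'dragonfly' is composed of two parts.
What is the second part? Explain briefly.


Split 'dragonfly' into 'dragon' + 'fly'. The second part is 'fly'.

fly


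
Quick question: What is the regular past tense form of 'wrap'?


Apply rule: Double final consonant and add -ed. 'wrap' becomes 'wrapped'.

wrapped


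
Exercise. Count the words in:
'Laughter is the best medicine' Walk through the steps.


Split into words: Laughter | is | the | best | medicine = 5 words.

5


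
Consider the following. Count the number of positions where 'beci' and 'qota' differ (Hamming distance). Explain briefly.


Alignment:
Position 1: 'b' vs 'q' = DIFFER
Position 2: 'e' vs 'o' = DIFFER
Position 3: 'c' vs 't' = DIFFER
Position 4: 'i' vs 'a' = DIFFER
Total differences: 4

4


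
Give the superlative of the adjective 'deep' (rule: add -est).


Apply superlative formation (add -est): 'deep' -> 'deepest'.

deepest


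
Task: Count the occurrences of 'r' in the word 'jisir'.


Letter 'r' in 'jisir': found at position(s) 5 = 1 occurrence(s).

1


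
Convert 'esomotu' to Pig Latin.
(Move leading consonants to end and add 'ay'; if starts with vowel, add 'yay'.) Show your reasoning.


'esomotu' starts with a vowel, so add 'yay': 'esomotuyay'.

esomotuyay


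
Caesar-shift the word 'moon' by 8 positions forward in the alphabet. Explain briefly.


Shift each letter by 8: m -> u, o -> w, o -> w, n -> v. Result: 'uwwv'.

uwwv


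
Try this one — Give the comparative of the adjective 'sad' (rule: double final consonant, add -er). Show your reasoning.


Apply comparative formation (double final consonant, add -er): 'sad' -> 'sadder'.

sadder


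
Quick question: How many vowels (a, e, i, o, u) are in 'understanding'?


Vowels in 'understanding': u, e, a, i = 4 vowels.

4


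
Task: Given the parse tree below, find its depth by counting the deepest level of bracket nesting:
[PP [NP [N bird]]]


Count bracket nesting levels:
'[' at pos 0: depth = 1
'[' at pos 4: depth = 2
'[' at pos 8: depth = 3
Maximum depth reached: 3

3


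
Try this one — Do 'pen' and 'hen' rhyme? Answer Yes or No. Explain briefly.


Rime (stressed vowel + following sounds) of 'pen': -en = /ɛn/
Rime of 'hen': -en = /ɛn/
/ɛn/ and /ɛn/ are the same ending sound, so the words rhyme.

Yes


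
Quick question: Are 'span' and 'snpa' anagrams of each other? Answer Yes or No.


Sorted letters of 'span': 'anps'
Sorted letters of 'snpa': 'anps'
They match.

Yes


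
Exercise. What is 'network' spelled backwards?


Reverse 'network' character by character: 'krowten'.

krowten


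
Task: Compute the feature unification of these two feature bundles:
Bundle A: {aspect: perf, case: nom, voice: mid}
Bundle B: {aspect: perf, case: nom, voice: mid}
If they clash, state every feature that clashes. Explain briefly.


Compare features:
aspect: A=perf vs B=perf -> unified: perf
case: A=nom vs B=nom -> unified: nom
voice: A=mid vs B=mid -> unified: mid
No clashes found.

Unified: {aspect: perf, case: nom, voice: mid}


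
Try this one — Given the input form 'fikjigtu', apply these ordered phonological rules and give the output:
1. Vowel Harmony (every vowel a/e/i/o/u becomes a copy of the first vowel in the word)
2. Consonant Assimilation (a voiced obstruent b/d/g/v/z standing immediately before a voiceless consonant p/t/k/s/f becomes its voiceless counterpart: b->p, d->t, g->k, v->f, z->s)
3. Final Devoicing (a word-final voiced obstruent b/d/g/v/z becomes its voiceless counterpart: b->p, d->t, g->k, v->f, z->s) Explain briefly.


Starting form: 'fikjigtu'
Rule 1: Vowel Harmony: all vowels become 'i' (matching first vowel). 'fikjigtu' -> 'fikjigti'
Rule 2: Consonant Assimilation: voiced obstruent before voiceless consonant becomes voiceless ('gt' -> 'kt'). 'fikjigti' -> 'fikjikti'
Rule 3: Final Devoicing: the word ends in the vowel 'i', not a consonant. No change.
Final form: 'fikjikti'

fikjikti


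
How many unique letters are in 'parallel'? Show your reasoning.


Unique letters in 'parallel': {a, e, l, p, r} = 5 distinct letters.

5


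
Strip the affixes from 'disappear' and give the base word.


Remove prefix 'dis' from 'disappear' to get root 'appear'.

appear


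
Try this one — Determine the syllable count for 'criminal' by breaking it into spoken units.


Break 'criminal' into syllables: crim-i-nal -> crim | i | nal = 3 syllables

3 syllables


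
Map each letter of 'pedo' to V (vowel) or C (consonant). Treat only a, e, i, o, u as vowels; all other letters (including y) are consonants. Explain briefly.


Letter mapping: p = C, e = V, d = C, o = V.

CVCV


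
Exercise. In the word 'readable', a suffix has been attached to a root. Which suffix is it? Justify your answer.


The word 'readable' = 'read' (root) + '-able' (suffix). The suffix is '-able'.

able


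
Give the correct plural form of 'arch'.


Apply rule: Add -es (sibilant/fricative ending). 'arch' becomes 'arches'.

arches


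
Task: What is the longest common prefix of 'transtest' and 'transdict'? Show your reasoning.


Compare from the start: 5 characters match: 'trans'. Mismatch at position 6: 't' vs 'd'.

trans


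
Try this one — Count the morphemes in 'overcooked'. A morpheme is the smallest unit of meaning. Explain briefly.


Decomposition: over- (prefix) + cook (root) + -ed (suffix) = 3 morpheme(s)

3 morphemes


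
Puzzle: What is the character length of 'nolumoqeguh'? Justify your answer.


Spell out 'nolumoqeguh' and number each letter: n(1), o(2), l(3), u(4), m(5), o(6), q(7), e(8), g(9), u(10), h(11). Total: 11 letters.

11


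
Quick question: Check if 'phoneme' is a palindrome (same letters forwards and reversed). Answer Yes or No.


Forward: 'phoneme'
Reversed: 'emenohp'
They differ.

No


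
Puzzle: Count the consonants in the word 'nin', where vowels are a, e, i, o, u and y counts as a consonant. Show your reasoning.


Consonants in 'nin': n, n = 2 consonants.

2


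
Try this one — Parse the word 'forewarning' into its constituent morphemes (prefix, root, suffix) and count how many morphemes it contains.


Step 1: Identify prefix: 'fore' (meaning: before/front)
Step 2: Identify root: 'warn'
Step 3: Identify suffix(es): 'ing'
Decomposition: fore- (prefix: before/front) + warn (root) + -ing (suffix: ongoing action)
Total morphemes: 3

3 morphemes (fore- (prefix: before/front) + warn (root) + -ing (suffix: ongoing action))


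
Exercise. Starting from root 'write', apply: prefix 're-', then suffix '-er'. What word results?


Step 1: Add prefix 're-' to 'write' = 'rewrite'
Step 2: Add suffix '-er' to 'rewrite' = 'rewriter'

rewriter


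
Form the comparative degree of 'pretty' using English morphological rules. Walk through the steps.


Apply comparative formation (consonant + y: change y to i, add -er): 'pretty' -> 'prettier'.

prettier


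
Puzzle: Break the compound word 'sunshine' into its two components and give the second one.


Split 'sunshine' into 'sun' + 'shine'. The second part is 'shine'.

shine


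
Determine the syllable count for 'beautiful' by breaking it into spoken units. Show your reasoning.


Break 'beautiful' into syllables: beau-ti-ful -> beau | ti | ful = 3 syllables

3 syllables


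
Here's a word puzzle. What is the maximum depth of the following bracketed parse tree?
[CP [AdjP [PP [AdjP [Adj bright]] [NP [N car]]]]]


Count bracket nesting levels:
'[' at pos 0: depth = 1
'[' at pos 4: depth = 2
'[' at pos 10: depth = 3
'[' at pos 14: depth = 4
'[' at pos 20: depth = 5
'[' at pos 34: depth = 4
'[' at pos 38: depth = 5
Maximum depth reached: 5

5


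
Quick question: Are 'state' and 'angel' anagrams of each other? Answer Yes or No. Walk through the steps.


Sorted letters of 'state': 'aestt'
Sorted letters of 'angel': 'aegln'
They do not match.

No


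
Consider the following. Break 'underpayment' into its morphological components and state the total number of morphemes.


Step 1: Identify prefix: 'under' (meaning: beneath/insufficient)
Step 2: Identify root: 'pay'
Step 3: Identify suffix(es): 'ment'
Decomposition: under- (prefix: beneath/insufficient) + pay (root) + -ment (suffix: action/result)
Total morphemes: 3

3 morphemes (under- (prefix: beneath/insufficient) + pay (root) + -ment (suffix: action/result))


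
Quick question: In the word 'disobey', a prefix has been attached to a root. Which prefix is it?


The word 'disobey' = 'dis' (prefix) + 'obey' (root). The prefix is 'dis'.

dis


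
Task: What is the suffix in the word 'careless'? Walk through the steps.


The word 'careless' = 'care' (root) + '-less' (suffix). The suffix is '-less'.

less


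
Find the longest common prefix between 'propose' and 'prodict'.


Compare from the start: 3 characters match: 'pro'. Mismatch at position 4: 'p' vs 'd'.

pro


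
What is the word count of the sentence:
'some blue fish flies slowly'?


Split into words: some | blue | fish | flies | slowly = 5 words.

5


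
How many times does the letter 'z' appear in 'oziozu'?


Letter 'z' in 'oziozu': found at position(s) 2, 5 = 2 occurrence(s).

2


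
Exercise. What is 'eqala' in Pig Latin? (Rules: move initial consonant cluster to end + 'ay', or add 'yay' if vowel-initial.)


'eqala' starts with a vowel, so add 'yay': 'eqalayay'.

eqalayay


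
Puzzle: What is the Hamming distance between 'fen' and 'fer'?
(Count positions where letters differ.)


Alignment:
Position 1: 'f' vs 'f' = match
Position 2: 'e' vs 'e' = match
Position 3: 'n' vs 'r' = DIFFER
Total differences: 1

1


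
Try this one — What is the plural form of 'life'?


Apply rule: Change -fe to -ves. 'life' becomes 'lives'.

lives


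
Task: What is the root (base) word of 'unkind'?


Remove prefix 'un' from 'unkind' to get root 'kind'.

kind


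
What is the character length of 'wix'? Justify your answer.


Spell out 'wix' and number each letter: w(1), i(2), x(3). Total: 3 letters.

3


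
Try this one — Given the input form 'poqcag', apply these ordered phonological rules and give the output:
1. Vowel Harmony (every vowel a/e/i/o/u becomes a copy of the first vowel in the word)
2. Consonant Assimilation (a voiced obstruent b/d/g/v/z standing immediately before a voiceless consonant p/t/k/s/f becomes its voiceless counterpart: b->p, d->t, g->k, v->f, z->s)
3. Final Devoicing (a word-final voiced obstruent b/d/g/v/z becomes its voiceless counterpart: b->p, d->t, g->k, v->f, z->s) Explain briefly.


Starting form: 'poqcag'
Rule 1: Vowel Harmony: all vowels become 'o' (matching first vowel). 'poqcag' -> 'poqcog'
Rule 2: Consonant Assimilation: no voiced obstruent (b/d/g/v/z) stands immediately before a voiceless consonant (p/t/k/s/f). No change.
Rule 3: Final Devoicing: word-final voiced obstruent 'g' becomes voiceless 'k'. 'poqcog' -> 'poqcok'
Final form: 'poqcok'

poqcok


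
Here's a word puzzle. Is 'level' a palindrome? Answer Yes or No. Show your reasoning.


Forward: 'level'
Reversed: 'level'
They are identical.

Yes


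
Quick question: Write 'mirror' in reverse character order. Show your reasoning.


Reverse 'mirror' character by character: 'rorrim'.

rorrim


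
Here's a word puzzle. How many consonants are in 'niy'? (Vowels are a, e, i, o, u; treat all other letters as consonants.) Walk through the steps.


Consonants in 'niy': n, y = 2 consonants.

2


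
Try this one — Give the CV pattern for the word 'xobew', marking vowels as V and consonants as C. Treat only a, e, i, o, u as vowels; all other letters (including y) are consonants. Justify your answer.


Letter mapping: x = C, o = V, b = C, e = V, w = C.

CVCVC


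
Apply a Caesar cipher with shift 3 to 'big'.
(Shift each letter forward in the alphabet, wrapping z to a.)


Shift each letter by 3: b -> e, i -> l, g -> j. Result: 'elj'.

elj


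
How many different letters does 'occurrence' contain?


Unique letters in 'occurrence': {c, e, n, o, r, u} = 6 distinct letters.

6


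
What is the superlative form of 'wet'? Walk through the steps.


Apply superlative formation (double final consonant, add -est): 'wet' -> 'wettest'.

wettest


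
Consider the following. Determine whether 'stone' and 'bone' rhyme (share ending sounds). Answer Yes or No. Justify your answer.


Rime (stressed vowel + following sounds) of 'stone': -one = /oʊn/
Rime of 'bone': -one = /oʊn/
/oʊn/ and /oʊn/ are the same ending sound, so the words rhyme.

Yes


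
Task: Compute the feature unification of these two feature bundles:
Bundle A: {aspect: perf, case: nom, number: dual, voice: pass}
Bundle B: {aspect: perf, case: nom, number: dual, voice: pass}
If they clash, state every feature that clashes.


Compare features:
aspect: A=perf vs B=perf -> unified: perf
case: A=nom vs B=nom -> unified: nom
number: A=dual vs B=dual -> unified: dual
voice: A=pass vs B=pass -> unified: pass
No clashes found.

Unified: {aspect: perf, case: nom, number: dual, voice: pass}


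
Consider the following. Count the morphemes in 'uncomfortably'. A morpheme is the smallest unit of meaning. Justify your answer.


Decomposition: un- (prefix) + comfort (root) + -able (suffix) + -ly (suffix) = 4 morpheme(s)

4 morphemes


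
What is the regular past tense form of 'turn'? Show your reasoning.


Apply rule: Add -ed. 'turn' becomes 'turned'.

turned


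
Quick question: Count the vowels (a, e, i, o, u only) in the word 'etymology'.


Vowels in 'etymology': e, o, o = 3 vowels.

3


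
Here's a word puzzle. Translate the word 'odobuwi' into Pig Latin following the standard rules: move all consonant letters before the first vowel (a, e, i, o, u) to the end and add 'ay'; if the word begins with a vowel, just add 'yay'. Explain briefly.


'odobuwi' starts with a vowel, so add 'yay': 'odobuwiyay'.

odobuwiyay


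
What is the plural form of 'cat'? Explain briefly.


Apply rule: Add -s. 'cat' becomes 'cats'.

cats


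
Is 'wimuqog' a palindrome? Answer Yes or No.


Forward: 'wimuqog'
Reversed: 'goqumiw'
They differ.

No


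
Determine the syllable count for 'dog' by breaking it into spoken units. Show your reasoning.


Break 'dog' into syllables: dog -> dog = 1 syllable

1 syllable


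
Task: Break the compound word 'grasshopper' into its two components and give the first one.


Split 'grasshopper' into 'grass' + 'hopper'. The first part is 'grass'.

grass


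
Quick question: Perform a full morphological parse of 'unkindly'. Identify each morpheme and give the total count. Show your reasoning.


Step 1: Identify prefix: 'un' (meaning: not/reverse)
Step 2: Identify root: 'kind'
Step 3: Identify suffix(es): 'ly'
Decomposition: un- (prefix: not/reverse) + kind (root) + -ly (suffix: in manner of)
Total morphemes: 3

3 morphemes (un- (prefix: not/reverse) + kind (root) + -ly (suffix: in manner of))


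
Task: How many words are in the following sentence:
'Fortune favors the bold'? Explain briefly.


Split into words: Fortune | favors | the | bold = 4 words.

4


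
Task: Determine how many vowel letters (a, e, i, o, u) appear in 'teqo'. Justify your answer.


Vowels in 'teqo': e, o = 2 vowels.

2


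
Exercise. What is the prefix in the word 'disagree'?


The word 'disagree' = 'dis' (prefix) + 'agree' (root). The prefix is 'dis'.

dis


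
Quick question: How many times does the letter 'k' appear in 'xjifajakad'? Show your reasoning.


Letter 'k' in 'xjifajakad': found at position(s) 8 = 1 occurrence(s).

1


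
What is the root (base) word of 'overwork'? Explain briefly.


Remove prefix 'over' from 'overwork' to get root 'work'.

work


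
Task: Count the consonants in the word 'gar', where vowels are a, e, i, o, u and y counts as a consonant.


Consonants in 'gar': g, r = 2 consonants.

2


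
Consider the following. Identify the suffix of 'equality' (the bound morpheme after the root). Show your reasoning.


The word 'equality' = 'equal' (root) + '-ity' (suffix). The suffix is '-ity'.

ity


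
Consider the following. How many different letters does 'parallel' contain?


Unique letters in 'parallel': {a, e, l, p, r} = 5 distinct letters.

5


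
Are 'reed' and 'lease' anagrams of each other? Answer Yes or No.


Sorted letters of 'reed': 'deer'
Sorted letters of 'lease': 'aeels'
They do not match.

No


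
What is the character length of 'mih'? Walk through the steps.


Spell out 'mih' and number each letter: m(1), i(2), h(3). Total: 3 letters.

3


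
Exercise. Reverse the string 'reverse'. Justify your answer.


Reverse 'reverse' character by character: 'esrever'.

esrever


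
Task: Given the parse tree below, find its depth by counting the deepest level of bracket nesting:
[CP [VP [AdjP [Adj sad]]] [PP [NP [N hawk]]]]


Count bracket nesting levels:
'[' at pos 0: depth = 1
'[' at pos 4: depth = 2
'[' at pos 8: depth = 3
'[' at pos 14: depth = 4
'[' at pos 26: depth = 2
'[' at pos 30: depth = 3
'[' at pos 34: depth = 4
Maximum depth reached: 4

4


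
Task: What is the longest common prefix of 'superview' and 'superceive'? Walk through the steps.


Compare from the start: 5 characters match: 'super'. Mismatch at position 6: 'v' vs 'c'.

super


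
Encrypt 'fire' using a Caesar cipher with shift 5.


Shift each letter by 5: f -> k, i -> n, r -> w, e -> j. Result: 'knwj'.

knwj


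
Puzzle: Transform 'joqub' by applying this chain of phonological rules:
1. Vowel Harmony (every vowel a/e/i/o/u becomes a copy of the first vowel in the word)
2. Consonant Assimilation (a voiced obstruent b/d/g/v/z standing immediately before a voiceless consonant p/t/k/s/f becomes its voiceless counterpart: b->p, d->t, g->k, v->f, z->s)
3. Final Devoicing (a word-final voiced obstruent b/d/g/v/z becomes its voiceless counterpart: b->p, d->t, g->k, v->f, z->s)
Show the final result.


Starting form: 'joqub'
Rule 1: Vowel Harmony: all vowels become 'o' (matching first vowel). 'joqub' -> 'joqob'
Rule 2: Consonant Assimilation: no voiced obstruent (b/d/g/v/z) stands immediately before a voiceless consonant (p/t/k/s/f). No change.
Rule 3: Final Devoicing: word-final voiced obstruent 'b' becomes voiceless 'p'. 'joqob' -> 'joqop'
Final form: 'joqop'

joqop


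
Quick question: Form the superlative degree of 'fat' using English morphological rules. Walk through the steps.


Apply superlative formation (double final consonant, add -est): 'fat' -> 'fattest'.

fattest


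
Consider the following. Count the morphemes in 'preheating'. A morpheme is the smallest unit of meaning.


Decomposition: pre- (prefix) + heat (root) + -ing (suffix) = 3 morpheme(s)

3 morphemes


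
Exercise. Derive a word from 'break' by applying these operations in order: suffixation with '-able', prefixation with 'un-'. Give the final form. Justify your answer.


Step 1: Add suffix '-able' to 'break' = 'breakable'
Step 2: Add prefix 'un-' to 'breakable' = 'unbreakable'

unbreakable


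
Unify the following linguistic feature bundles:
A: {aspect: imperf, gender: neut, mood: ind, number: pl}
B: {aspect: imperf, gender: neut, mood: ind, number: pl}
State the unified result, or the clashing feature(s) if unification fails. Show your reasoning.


Compare features:
aspect: A=imperf vs B=imperf -> unified: imperf
gender: A=neut vs B=neut -> unified: neut
mood: A=ind vs B=ind -> unified: ind
number: A=pl vs B=pl -> unified: pl
No clashes found.

Unified: {aspect: imperf, gender: neut, mood: ind, number: pl}


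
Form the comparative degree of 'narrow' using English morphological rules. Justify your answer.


Apply comparative formation (add -er): 'narrow' -> 'narrower'.

narrower


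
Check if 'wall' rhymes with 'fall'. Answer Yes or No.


Rime (stressed vowel + following sounds) of 'wall': -all = /ɔːl/
Rime of 'fall': -all = /ɔːl/
/ɔːl/ and /ɔːl/ are the same ending sound, so the words rhyme.

Yes


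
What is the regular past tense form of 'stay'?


Apply rule: Add -ed. 'stay' becomes 'stayed'.

stayed


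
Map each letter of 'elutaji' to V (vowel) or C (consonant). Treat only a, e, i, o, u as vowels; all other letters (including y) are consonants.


Letter mapping: e = V, l = C, u = V, t = C, a = V, j = C, i = V.

VCVCVCV


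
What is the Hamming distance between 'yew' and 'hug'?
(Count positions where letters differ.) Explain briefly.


Alignment:
Position 1: 'y' vs 'h' = DIFFER
Position 2: 'e' vs 'u' = DIFFER
Position 3: 'w' vs 'g' = DIFFER
Total differences: 3

3


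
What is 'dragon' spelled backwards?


Reverse 'dragon' character by character: 'nogard'.

nogard


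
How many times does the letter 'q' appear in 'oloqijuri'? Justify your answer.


Letter 'q' in 'oloqijuri': found at position(s) 4 = 1 occurrence(s).

1


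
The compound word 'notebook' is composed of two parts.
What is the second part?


Split 'notebook' into 'note' + 'book'. The second part is 'book'.

book


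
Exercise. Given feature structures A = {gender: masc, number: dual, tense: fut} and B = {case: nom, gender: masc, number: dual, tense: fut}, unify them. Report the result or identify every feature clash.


Compare features:
case: A=_ vs B=nom -> unified: nom
gender: A=masc vs B=masc -> unified: masc
number: A=dual vs B=dual -> unified: dual
tense: A=fut vs B=fut -> unified: fut
No clashes found.

Unified: {case: nom, gender: masc, number: dual, tense: fut}


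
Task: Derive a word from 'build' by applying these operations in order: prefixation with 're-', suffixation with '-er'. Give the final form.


Step 1: Add prefix 're-' to 'build' = 'rebuild'
Step 2: Add suffix '-er' to 'rebuild' = 'rebuilder'

rebuilder


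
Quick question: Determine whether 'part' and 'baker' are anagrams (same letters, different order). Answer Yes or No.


Sorted letters of 'part': 'aprt'
Sorted letters of 'baker': 'abekr'
They do not match.

No


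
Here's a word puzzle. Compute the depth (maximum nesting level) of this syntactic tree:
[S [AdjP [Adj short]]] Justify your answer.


Count bracket nesting levels:
'[' at pos 0: depth = 1
'[' at pos 3: depth = 2
'[' at pos 9: depth = 3
Maximum depth reached: 3

3


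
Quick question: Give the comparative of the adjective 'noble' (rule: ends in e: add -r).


Apply comparative formation (ends in e: add -r): 'noble' -> 'nobler'.

nobler


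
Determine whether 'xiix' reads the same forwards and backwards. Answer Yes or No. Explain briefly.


Forward: 'xiix'
Reversed: 'xiix'
They are identical.

Yes


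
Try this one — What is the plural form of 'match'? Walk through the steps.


Apply rule: Add -es (sibilant/fricative ending). 'match' becomes 'matches'.

matches


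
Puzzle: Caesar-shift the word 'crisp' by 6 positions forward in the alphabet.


Shift each letter by 6: c -> i, r -> x, i -> o, s -> y, p -> v. Result: 'ixoyv'.

ixoyv


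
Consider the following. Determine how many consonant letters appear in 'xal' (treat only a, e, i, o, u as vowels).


Consonants in 'xal': x, l = 2 consonants.

2


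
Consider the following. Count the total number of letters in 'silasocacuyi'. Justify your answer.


Spell out 'silasocacuyi' and number each letter: s(1), i(2), l(3), a(4), s(5), o(6), c(7), a(8), c(9), u(10), y(11), i(12). Total: 12 letters.

12


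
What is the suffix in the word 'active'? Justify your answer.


The word 'active' = 'act' (root) + '-ive' (suffix). The suffix is '-ive'.

ive


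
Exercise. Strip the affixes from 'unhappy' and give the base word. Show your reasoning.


Remove prefix 'un' from 'unhappy' to get root 'happy'.

happy


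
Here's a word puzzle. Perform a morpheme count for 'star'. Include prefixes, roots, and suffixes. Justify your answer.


Decomposition: star (free morpheme) = 1 morpheme(s)

1 morphemes


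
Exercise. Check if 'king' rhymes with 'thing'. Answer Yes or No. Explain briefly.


Rime (stressed vowel + following sounds) of 'king': -ing = /ɪŋ/
Rime of 'thing': -ing = /ɪŋ/
/ɪŋ/ and /ɪŋ/ are the same ending sound, so the words rhyme.

Yes


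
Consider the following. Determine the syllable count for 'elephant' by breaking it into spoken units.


Break 'elephant' into syllables: el-e-phant -> el | e | phant = 3 syllables

3 syllables


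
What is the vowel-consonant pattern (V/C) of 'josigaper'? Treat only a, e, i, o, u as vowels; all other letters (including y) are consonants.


Letter mapping: j = C, o = V, s = C, i = V, g = C, a = V, p = C, e = V, r = C.

CVCVCVCVC


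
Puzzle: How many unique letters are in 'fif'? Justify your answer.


Unique letters in 'fif': {f, i} = 2 distinct letters.

2


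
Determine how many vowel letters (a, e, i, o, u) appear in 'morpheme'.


Vowels in 'morpheme': o, e, e = 3 vowels.

3


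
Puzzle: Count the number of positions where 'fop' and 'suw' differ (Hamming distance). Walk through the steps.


Alignment:
Position 1: 'f' vs 's' = DIFFER
Position 2: 'o' vs 'u' = DIFFER
Position 3: 'p' vs 'w' = DIFFER
Total differences: 3

3


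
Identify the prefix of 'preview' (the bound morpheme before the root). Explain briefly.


The word 'preview' = 'pre' (prefix) + 'view' (root). The prefix is 'pre'.

pre


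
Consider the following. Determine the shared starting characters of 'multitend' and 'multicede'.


Compare from the start: 5 characters match: 'multi'. Mismatch at position 6: 't' vs 'c'.

multi


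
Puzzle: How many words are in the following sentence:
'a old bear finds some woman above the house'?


Split into words: a | old | bear | finds | some | woman | above | the | house = 9 words.

9


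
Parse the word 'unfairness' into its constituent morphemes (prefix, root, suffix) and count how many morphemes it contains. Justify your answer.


Step 1: Identify prefix: 'un' (meaning: not/reverse)
Step 2: Identify root: 'fair'
Step 3: Identify suffix(es): 'ness'
Decomposition: un- (prefix: not/reverse) + fair (root) + -ness (suffix: state of)
Total morphemes: 3

3 morphemes (un- (prefix: not/reverse) + fair (root) + -ness (suffix: state of))


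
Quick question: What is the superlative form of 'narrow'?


Apply superlative formation (add -est): 'narrow' -> 'narrowest'.

narrowest
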